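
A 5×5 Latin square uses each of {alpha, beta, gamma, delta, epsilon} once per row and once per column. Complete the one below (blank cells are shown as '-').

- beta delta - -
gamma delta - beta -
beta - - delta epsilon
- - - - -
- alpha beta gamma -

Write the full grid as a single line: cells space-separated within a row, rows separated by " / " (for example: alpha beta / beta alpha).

alpha beta delta epsilon gamma / gamma delta epsilon beta alpha / beta gamma alpha delta epsilon / delta epsilon gamma alpha beta / epsilon alpha beta gamma delta

Cell (r2,c5): row 2 has {beta,gamma,delta}; column 5 has {epsilon} → alpha.
Cell (r3,c2): row 3 has {beta,delta,epsilon}; column 2 has {alpha,beta,delta} → gamma.
Cell (r3,c3): row 3 has {beta,gamma,delta,epsilon}; column 3 has {beta,delta} → alpha.
Cell (r4,c2): row 4 is empty so far; column 2 has {alpha,beta,gamma,delta} → epsilon.
Cell (r4,c3): row 4 has {epsilon}; column 3 has {alpha,beta,delta} → gamma.
Cell (r4,c4): row 4 has {gamma,epsilon}; column 4 has {beta,gamma,delta} → alpha.
Cell (r5,c5): row 5 has {alpha,beta,gamma}; column 5 has {alpha,epsilon} → delta.
Cell (r1,c4): row 1 has {beta,delta}; column 4 has {alpha,beta,gamma,delta} → epsilon.
Cell (r1,c5): row 1 has {beta,delta,epsilon}; column 5 has {alpha,delta,epsilon} → gamma.
Cell (r2,c3): row 2 has {alpha,beta,gamma,delta}; column 3 has {alpha,beta,gamma,delta} → epsilon.
Cell (r4,c1): row 4 has {alpha,gamma,epsilon}; column 1 has {beta,gamma} → delta.
Cell (r4,c5): row 4 has {alpha,gamma,delta,epsilon}; column 5 has {alpha,gamma,delta,epsilon} → beta.
Cell (r5,c1): row 5 has {alpha,beta,gamma,delta}; column 1 has {beta,gamma,delta} → epsilon.
Cell (r1,c1): row 1 has {beta,gamma,delta,epsilon}; column 1 has {beta,gamma,delta,epsilon} → alpha.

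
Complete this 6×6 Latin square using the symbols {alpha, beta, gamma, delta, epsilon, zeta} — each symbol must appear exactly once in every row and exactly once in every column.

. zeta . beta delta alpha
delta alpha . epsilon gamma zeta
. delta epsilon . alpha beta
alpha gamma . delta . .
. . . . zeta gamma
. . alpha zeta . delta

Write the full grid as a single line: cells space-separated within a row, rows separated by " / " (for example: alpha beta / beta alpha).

(r1,c3) = gamma
(r2,c3) = beta
(r3,c4) = gamma
(r4,c3) = zeta
(r4,c6) = epsilon
(r5,c3) = delta
(r5,c4) = alpha
(r1,c1) = epsilon
(r3,c1) = zeta
(r4,c5) = beta
(r5,c1) = beta
(r5,c2) = epsilon
(r6,c1) = gamma
(r6,c2) = beta
(r6,c5) = epsilon

epsilon zeta gamma beta delta alpha / delta alpha beta epsilon gamma zeta / zeta delta epsilon gamma alpha beta / alpha gamma zeta delta beta epsilon / beta epsilon delta alpha zeta gamma / gamma beta alpha zeta epsilon delta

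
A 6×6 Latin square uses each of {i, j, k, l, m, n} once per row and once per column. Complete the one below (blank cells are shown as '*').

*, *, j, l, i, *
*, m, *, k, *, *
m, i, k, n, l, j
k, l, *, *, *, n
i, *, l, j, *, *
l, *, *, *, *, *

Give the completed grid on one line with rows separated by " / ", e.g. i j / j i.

n k j l i m / j m i k n l / m i k n l j / k l m i j n / i n l j m k / l j n m k i

(r1,c1) = n
(r1,c2) = k
(r1,c6) = m
(r2,c1) = j
(r2,c5) = n
(r5,c2) = n
(r5,c6) = k
(r6,c2) = j
(r6,c6) = i
(r2,c3) = i
(r2,c6) = l
(r4,c3) = m
(r4,c4) = i
(r4,c5) = j
(r5,c5) = m
(r6,c3) = n
(r6,c4) = m
(r6,c5) = k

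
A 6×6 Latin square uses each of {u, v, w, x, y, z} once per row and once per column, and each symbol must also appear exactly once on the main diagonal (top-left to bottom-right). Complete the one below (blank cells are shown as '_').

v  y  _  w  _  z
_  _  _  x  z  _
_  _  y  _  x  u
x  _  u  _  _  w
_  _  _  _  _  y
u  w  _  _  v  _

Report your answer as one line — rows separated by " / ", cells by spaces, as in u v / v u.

At row 1, column 3: row 1 has {v,w,y,z}; column 3 has {u,y}; that leaves x.
At row 1, column 5: row 1 has {v,w,x,y,z}; column 5 has {v,x,z}; that leaves u.
At row 2, column 2: row 2 has {x,z}; column 2 has {w,y}; the diagonal has {v,y}; that leaves u.
At row 2, column 6: row 2 has {u,x,z}; column 6 has {u,w,y,z}; that leaves v.
At row 4, column 4: row 4 has {u,w,x}; column 4 has {w,x}; the diagonal has {u,v,y}; that leaves z.
At row 4, column 5: row 4 has {u,w,x,z}; column 5 has {u,v,x,z}; that leaves y.
At row 5, column 5: row 5 has {y}; column 5 has {u,v,x,y,z}; the diagonal has {u,v,y,z}; that leaves w.
At row 6, column 3: row 6 has {u,v,w}; column 3 has {u,x,y}; that leaves z.
At row 6, column 4: row 6 has {u,v,w,z}; column 4 has {w,x,z}; that leaves y.
At row 6, column 6: row 6 has {u,v,w,y,z}; column 6 has {u,v,w,y,z}; the diagonal has {u,v,w,y,z}; that leaves x.
At row 2, column 3: row 2 has {u,v,x,z}; column 3 has {u,x,y,z}; that leaves w.
At row 3, column 4: row 3 has {u,x,y}; column 4 has {w,x,y,z}; that leaves v.
At row 4, column 2: row 4 has {u,w,x,y,z}; column 2 has {u,w,y}; that leaves v.
At row 5, column 1: row 5 has {w,y}; column 1 has {u,v,x}; that leaves z.
At row 5, column 2: row 5 has {w,y,z}; column 2 has {u,v,w,y}; that leaves x.
At row 5, column 3: row 5 has {w,x,y,z}; column 3 has {u,w,x,y,z}; that leaves v.
At row 5, column 4: row 5 has {v,w,x,y,z}; column 4 has {v,w,x,y,z}; that leaves u.
At row 2, column 1: row 2 has {u,v,w,x,z}; column 1 has {u,v,x,z}; that leaves y.
At row 3, column 1: row 3 has {u,v,x,y}; column 1 has {u,v,x,y,z}; that leaves w.
At row 3, column 2: row 3 has {u,v,w,x,y}; column 2 has {u,v,w,x,y}; that leaves z.

v y x w u z / y u w x z v / w z y v x u / x v u z y w / z x v u w y / u w z y v x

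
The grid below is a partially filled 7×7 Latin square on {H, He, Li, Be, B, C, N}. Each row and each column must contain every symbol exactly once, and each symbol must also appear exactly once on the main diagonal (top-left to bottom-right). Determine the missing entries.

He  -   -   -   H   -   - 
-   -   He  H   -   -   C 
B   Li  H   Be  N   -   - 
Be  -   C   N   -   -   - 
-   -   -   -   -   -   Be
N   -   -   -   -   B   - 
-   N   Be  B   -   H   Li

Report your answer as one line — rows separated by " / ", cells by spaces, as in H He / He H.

He C B Li H Be N / Li Be He H B N C / B Li H Be N C He / Be H C N Li He B / H B N He C Li Be / N He Li C Be B H / C N Be B He H Li

row 2 has {H,He,C}; column 1 has {He,Be,B,N} — only Li is left for (r2,c1).
row 2 has {H,He,Li,C}; column 2 has {Li,N}; the diagonal has {H,He,Li,B,N} — only Be is left for (r2,c2).
row 2 has {H,He,Li,Be,C}; column 5 has {H,N} — only B is left for (r2,c5).
row 2 has {H,He,Li,Be,B,C}; column 6 has {H,B} — only N is left for (r2,c6).
row 3 has {H,Li,Be,B,N}; column 7 has {Li,Be,C} — only He is left for (r3,c7).
row 5 has {Be}; column 5 has {H,B,N}; the diagonal has {H,He,Li,Be,B,N} — only C is left for (r5,c5).
row 6 has {B,N}; column 3 has {H,He,Be,C} — only Li is left for (r6,c3).
row 6 has {Li,B,N}; column 7 has {He,Li,Be,C} — only H is left for (r6,c7).
row 7 has {H,Li,Be,B,N}; column 1 has {He,Li,Be,B,N} — only C is left for (r7,c1).
row 7 has {H,Li,Be,B,C,N}; column 5 has {H,B,C,N} — only He is left for (r7,c5).
row 3 has {H,He,Li,Be,B,N}; column 6 has {H,B,N} — only C is left for (r3,c6).
row 4 has {Be,C,N}; column 5 has {H,He,B,C,N} — only Li is left for (r4,c5).
row 4 has {Li,Be,C,N}; column 6 has {H,B,C,N} — only He is left for (r4,c6).
row 4 has {He,Li,Be,C,N}; column 7 has {H,He,Li,Be,C} — only B is left for (r4,c7).
row 5 has {Be,C}; column 1 has {He,Li,Be,B,C,N} — only H is left for (r5,c1).
row 5 has {H,Be,C}; column 6 has {H,He,B,C,N} — only Li is left for (r5,c6).
row 6 has {H,Li,B,N}; column 5 has {H,He,Li,B,C,N} — only Be is left for (r6,c5).
row 1 has {H,He}; column 6 has {H,He,Li,B,C,N} — only Be is left for (r1,c6).
row 1 has {H,He,Be}; column 7 has {H,He,Li,Be,B,C} — only N is left for (r1,c7).
row 4 has {He,Li,Be,B,C,N}; column 2 has {Li,Be,N} — only H is left for (r4,c2).
row 5 has {H,Li,Be,C}; column 4 has {H,Be,B,N} — only He is left for (r5,c4).
row 6 has {H,Li,Be,B,N}; column 4 has {H,He,Be,B,N} — only C is left for (r6,c4).
row 1 has {H,He,Be,N}; column 3 has {H,He,Li,Be,C} — only B is left for (r1,c3).
row 1 has {H,He,Be,B,N}; column 4 has {H,He,Be,B,C,N} — only Li is left for (r1,c4).
row 5 has {H,He,Li,Be,C}; column 2 has {H,Li,Be,N} — only B is left for (r5,c2).
row 5 has {H,He,Li,Be,B,C}; column 3 has {H,He,Li,Be,B,C} — only N is left for (r5,c3).
row 6 has {H,Li,Be,B,C,N}; column 2 has {H,Li,Be,B,N} — only He is left for (r6,c2).
row 1 has {H,He,Li,Be,B,N}; column 2 has {H,He,Li,Be,B,N} — only C is left for (r1,c2).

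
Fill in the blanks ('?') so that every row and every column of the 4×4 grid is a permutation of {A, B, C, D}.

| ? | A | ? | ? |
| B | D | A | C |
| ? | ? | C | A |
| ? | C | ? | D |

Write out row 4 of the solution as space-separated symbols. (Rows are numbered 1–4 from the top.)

A C B D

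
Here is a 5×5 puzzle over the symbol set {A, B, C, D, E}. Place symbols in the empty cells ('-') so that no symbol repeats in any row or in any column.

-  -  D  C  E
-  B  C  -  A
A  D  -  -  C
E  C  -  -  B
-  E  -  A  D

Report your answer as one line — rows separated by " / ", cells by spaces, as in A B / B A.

B A D C E / D B C E A / A D E B C / E C A D B / C E B A D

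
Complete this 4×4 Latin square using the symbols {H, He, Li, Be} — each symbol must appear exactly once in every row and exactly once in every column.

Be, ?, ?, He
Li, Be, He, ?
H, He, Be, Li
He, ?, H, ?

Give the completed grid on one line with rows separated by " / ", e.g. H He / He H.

(r1,c3) = Li
(r2,c4) = H
(r4,c2) = Li
(r4,c4) = Be
(r1,c2) = H

Be H Li He / Li Be He H / H He Be Li / He Li H Be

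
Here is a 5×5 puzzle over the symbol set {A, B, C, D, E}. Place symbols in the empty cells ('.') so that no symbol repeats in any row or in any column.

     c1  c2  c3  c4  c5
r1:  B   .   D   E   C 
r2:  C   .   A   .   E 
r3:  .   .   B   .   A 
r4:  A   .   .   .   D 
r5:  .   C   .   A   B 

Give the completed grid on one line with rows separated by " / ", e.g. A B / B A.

(r1,c2) = A
(r5,c3) = E
(r4,c3) = C
(r4,c4) = B
(r5,c1) = D
(r2,c4) = D
(r3,c1) = E
(r3,c2) = D
(r3,c4) = C
(r4,c2) = E
(r2,c2) = B

B A D E C / C B A D E / E D B C A / A E C B D / D C E A B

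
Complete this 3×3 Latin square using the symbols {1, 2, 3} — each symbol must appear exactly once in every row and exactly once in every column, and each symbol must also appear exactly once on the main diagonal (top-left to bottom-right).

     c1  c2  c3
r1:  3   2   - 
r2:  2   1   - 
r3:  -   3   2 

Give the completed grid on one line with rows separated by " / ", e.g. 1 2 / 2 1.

(r1,c3) = 1
(r2,c3) = 3
(r3,c1) = 1

3 2 1 / 2 1 3 / 1 3 2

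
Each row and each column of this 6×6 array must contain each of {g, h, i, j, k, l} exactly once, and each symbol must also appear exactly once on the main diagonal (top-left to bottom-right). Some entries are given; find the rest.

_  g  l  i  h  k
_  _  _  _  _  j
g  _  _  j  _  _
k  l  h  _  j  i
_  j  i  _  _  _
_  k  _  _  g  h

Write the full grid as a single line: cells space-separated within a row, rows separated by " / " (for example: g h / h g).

j g l i h k / l i g h k j / g h k j i l / k l h g j i / h j i k l g / i k j l g h

At row 1, column 1: row 1 has {g,h,i,k,l}; column 1 has {g,k}; the diagonal has {h}; that leaves j.
At row 2, column 2: row 2 has {j}; column 2 has {g,j,k,l}; the diagonal has {h,j}; that leaves i.
At row 3, column 2: row 3 has {g,j}; column 2 has {g,i,j,k,l}; that leaves h.
At row 3, column 3: row 3 has {g,h,j}; column 3 has {h,i,l}; the diagonal has {h,i,j}; that leaves k.
At row 3, column 6: row 3 has {g,h,j,k}; column 6 has {h,i,j,k}; that leaves l.
At row 4, column 4: row 4 has {h,i,j,k,l}; column 4 has {i,j}; the diagonal has {h,i,j,k}; that leaves g.
At row 5, column 5: row 5 has {i,j}; column 5 has {g,h,j}; the diagonal has {g,h,i,j,k}; that leaves l.
At row 5, column 6: row 5 has {i,j,l}; column 6 has {h,i,j,k,l}; that leaves g.
At row 6, column 3: row 6 has {g,h,k}; column 3 has {h,i,k,l}; that leaves j.
At row 6, column 4: row 6 has {g,h,j,k}; column 4 has {g,i,j}; that leaves l.
At row 2, column 3: row 2 has {i,j}; column 3 has {h,i,j,k,l}; that leaves g.
At row 2, column 5: row 2 has {g,i,j}; column 5 has {g,h,j,l}; that leaves k.
At row 3, column 5: row 3 has {g,h,j,k,l}; column 5 has {g,h,j,k,l}; that leaves i.
At row 5, column 1: row 5 has {g,i,j,l}; column 1 has {g,j,k}; that leaves h.
At row 5, column 4: row 5 has {g,h,i,j,l}; column 4 has {g,i,j,l}; that leaves k.
At row 6, column 1: row 6 has {g,h,j,k,l}; column 1 has {g,h,j,k}; that leaves i.
At row 2, column 1: row 2 has {g,i,j,k}; column 1 has {g,h,i,j,k}; that leaves l.
At row 2, column 4: row 2 has {g,i,j,k,l}; column 4 has {g,i,j,k,l}; that leaves h.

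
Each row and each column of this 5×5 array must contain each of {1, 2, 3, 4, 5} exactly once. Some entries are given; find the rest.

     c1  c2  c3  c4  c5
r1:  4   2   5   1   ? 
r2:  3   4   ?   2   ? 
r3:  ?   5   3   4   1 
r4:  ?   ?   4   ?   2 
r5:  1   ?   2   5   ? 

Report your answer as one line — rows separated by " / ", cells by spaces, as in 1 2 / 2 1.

4 2 5 1 3 / 3 4 1 2 5 / 2 5 3 4 1 / 5 1 4 3 2 / 1 3 2 5 4

At row 1, column 5: row 1 has {1,2,4,5}; column 5 has {1,2}; that leaves 3.
At row 2, column 3: row 2 has {2,3,4}; column 3 has {2,3,4,5}; that leaves 1.
At row 2, column 5: row 2 has {1,2,3,4}; column 5 has {1,2,3}; that leaves 5.
At row 3, column 1: row 3 has {1,3,4,5}; column 1 has {1,3,4}; that leaves 2.
At row 4, column 1: row 4 has {2,4}; column 1 has {1,2,3,4}; that leaves 5.
At row 4, column 4: row 4 has {2,4,5}; column 4 has {1,2,4,5}; that leaves 3.
At row 5, column 2: row 5 has {1,2,5}; column 2 has {2,4,5}; that leaves 3.
At row 5, column 5: row 5 has {1,2,3,5}; column 5 has {1,2,3,5}; that leaves 4.
At row 4, column 2: row 4 has {2,3,4,5}; column 2 has {2,3,4,5}; that leaves 1.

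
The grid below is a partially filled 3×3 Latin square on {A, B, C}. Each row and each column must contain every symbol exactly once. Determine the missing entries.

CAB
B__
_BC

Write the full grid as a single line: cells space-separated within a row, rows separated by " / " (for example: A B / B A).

C A B / B C A / A B C

(r2,c2) = C
(r2,c3) = A
(r3,c1) = A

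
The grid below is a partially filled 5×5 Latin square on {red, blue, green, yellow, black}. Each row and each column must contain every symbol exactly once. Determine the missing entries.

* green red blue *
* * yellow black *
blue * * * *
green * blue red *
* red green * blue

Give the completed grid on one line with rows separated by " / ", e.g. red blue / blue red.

(r2,c1) = red
(r2,c2) = blue
(r2,c5) = green
(r3,c3) = black
(r5,c4) = yellow
(r3,c2) = yellow
(r3,c4) = green
(r3,c5) = red
(r4,c2) = black
(r4,c5) = yellow
(r5,c1) = black
(r1,c1) = yellow
(r1,c5) = black

yellow green red blue black / red blue yellow black green / blue yellow black green red / green black blue red yellow / black red green yellow blue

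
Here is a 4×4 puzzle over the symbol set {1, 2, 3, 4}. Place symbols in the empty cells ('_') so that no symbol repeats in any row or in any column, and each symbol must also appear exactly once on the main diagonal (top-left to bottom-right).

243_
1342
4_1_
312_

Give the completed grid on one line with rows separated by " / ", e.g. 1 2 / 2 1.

2 4 3 1 / 1 3 4 2 / 4 2 1 3 / 3 1 2 4

row 1 has {2,3,4}; column 4 has {2} — only 1 is left for (r1,c4).
row 3 has {1,4}; column 2 has {1,3,4} — only 2 is left for (r3,c2).
row 3 has {1,2,4}; column 4 has {1,2} — only 3 is left for (r3,c4).
row 4 has {1,2,3}; column 4 has {1,2,3}; the diagonal has {1,2,3} — only 4 is left for (r4,c4).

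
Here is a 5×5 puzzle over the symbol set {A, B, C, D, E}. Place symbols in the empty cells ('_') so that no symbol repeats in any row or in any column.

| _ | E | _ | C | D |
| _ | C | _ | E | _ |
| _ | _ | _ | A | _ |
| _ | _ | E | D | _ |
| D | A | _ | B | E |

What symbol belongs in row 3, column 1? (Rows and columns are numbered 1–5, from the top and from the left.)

row 4 has {D,E}; column 2 has {A,C,E} — only B is left for (r4,c2).
row 5 has {A,B,D,E}; column 3 has {E} — only C is left for (r5,c3).
row 3 has {A}; column 2 has {A,B,C,E} — only D is left for (r3,c2).
row 3 has {A,D}; column 3 has {C,E} — only B is left for (r3,c3).
row 3 has {A,B,D}; column 5 has {D,E} — only C is left for (r3,c5).
row 4 has {B,D,E}; column 5 has {C,D,E} — only A is left for (r4,c5).
row 1 has {C,D,E}; column 3 has {B,C,E} — only A is left for (r1,c3).
row 2 has {C,E}; column 3 has {A,B,C,E} — only D is left for (r2,c3).
row 2 has {C,D,E}; column 5 has {A,C,D,E} — only B is left for (r2,c5).
row 3 has {A,B,C,D}; column 1 has {D} — only E is left for (r3,c1).

E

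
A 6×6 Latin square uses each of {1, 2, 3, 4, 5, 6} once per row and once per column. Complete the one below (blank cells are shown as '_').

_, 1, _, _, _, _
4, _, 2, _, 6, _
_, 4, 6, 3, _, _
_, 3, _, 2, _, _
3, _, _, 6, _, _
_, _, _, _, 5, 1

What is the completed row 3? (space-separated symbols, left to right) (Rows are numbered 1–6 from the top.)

(r2,c2) = 5
(r2,c4) = 1
(r2,c6) = 3
(r5,c2) = 2
(r6,c2) = 6
(r6,c4) = 4
(r1,c4) = 5
(r6,c1) = 2
(r6,c3) = 3
(r1,c1) = 6
(r1,c3) = 4
(r1,c6) = 2
(r3,c6) = 5
(r5,c6) = 4
(r1,c5) = 3
(r3,c1) = 1
(r3,c5) = 2

1 4 6 3 2 5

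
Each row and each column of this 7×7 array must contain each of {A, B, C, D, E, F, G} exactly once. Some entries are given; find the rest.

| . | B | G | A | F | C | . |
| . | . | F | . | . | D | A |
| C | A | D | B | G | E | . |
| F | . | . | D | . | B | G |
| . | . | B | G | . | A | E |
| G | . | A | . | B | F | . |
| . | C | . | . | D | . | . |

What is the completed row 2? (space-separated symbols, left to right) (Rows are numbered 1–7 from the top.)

B G F C E D A

At row 1, column 7: row 1 has {A,B,C,F,G}; column 7 has {A,E,G}; that leaves D.
At row 3, column 7: row 3 has {A,B,C,D,E,G}; column 7 has {A,D,E,G}; that leaves F.
At row 4, column 2: row 4 has {B,D,F,G}; column 2 has {A,B,C}; that leaves E.
At row 4, column 3: row 4 has {B,D,E,F,G}; column 3 has {A,B,D,F,G}; that leaves C.
At row 4, column 5: row 4 has {B,C,D,E,F,G}; column 5 has {B,D,F,G}; that leaves A.
At row 5, column 1: row 5 has {A,B,E,G}; column 1 has {C,F,G}; that leaves D.
At row 5, column 2: row 5 has {A,B,D,E,G}; column 2 has {A,B,C,E}; that leaves F.
At row 5, column 5: row 5 has {A,B,D,E,F,G}; column 5 has {A,B,D,F,G}; that leaves C.
At row 6, column 2: row 6 has {A,B,F,G}; column 2 has {A,B,C,E,F}; that leaves D.
At row 6, column 7: row 6 has {A,B,D,F,G}; column 7 has {A,D,E,F,G}; that leaves C.
At row 7, column 3: row 7 has {C,D}; column 3 has {A,B,C,D,F,G}; that leaves E.
At row 7, column 4: row 7 has {C,D,E}; column 4 has {A,B,D,G}; that leaves F.
At row 7, column 6: row 7 has {C,D,E,F}; column 6 has {A,B,C,D,E,F}; that leaves G.
At row 7, column 7: row 7 has {C,D,E,F,G}; column 7 has {A,C,D,E,F,G}; that leaves B.
At row 1, column 1: row 1 has {A,B,C,D,F,G}; column 1 has {C,D,F,G}; that leaves E.
At row 2, column 1: row 2 has {A,D,F}; column 1 has {C,D,E,F,G}; that leaves B.
At row 2, column 2: row 2 has {A,B,D,F}; column 2 has {A,B,C,D,E,F}; that leaves G.
At row 2, column 5: row 2 has {A,B,D,F,G}; column 5 has {A,B,C,D,F,G}; that leaves E.
At row 6, column 4: row 6 has {A,B,C,D,F,G}; column 4 has {A,B,D,F,G}; that leaves E.
At row 7, column 1: row 7 has {B,C,D,E,F,G}; column 1 has {B,C,D,E,F,G}; that leaves A.
At row 2, column 4: row 2 has {A,B,D,E,F,G}; column 4 has {A,B,D,E,F,G}; that leaves C.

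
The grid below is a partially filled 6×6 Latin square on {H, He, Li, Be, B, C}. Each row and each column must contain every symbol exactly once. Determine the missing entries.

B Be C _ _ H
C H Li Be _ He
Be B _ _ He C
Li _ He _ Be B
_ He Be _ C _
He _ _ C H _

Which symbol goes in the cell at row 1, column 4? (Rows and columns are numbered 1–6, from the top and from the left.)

Cell (r1,c5): row 1 has {H,Be,B,C}; column 5 has {H,He,Be,C} → Li.
Cell (r2,c5): row 2 has {H,He,Li,Be,C}; column 5 has {H,He,Li,Be,C} → B.
Cell (r3,c3): row 3 has {He,Be,B,C}; column 3 has {He,Li,Be,C} → H.
Cell (r3,c4): row 3 has {H,He,Be,B,C}; column 4 has {Be,C} → Li.
Cell (r4,c2): row 4 has {He,Li,Be,B}; column 2 has {H,He,Be,B} → C.
Cell (r4,c4): row 4 has {He,Li,Be,B,C}; column 4 has {Li,Be,C} → H.
Cell (r5,c1): row 5 has {He,Be,C}; column 1 has {He,Li,Be,B,C} → H.
Cell (r5,c4): row 5 has {H,He,Be,C}; column 4 has {H,Li,Be,C} → B.
Cell (r5,c6): row 5 has {H,He,Be,B,C}; column 6 has {H,He,B,C} → Li.
Cell (r6,c2): row 6 has {H,He,C}; column 2 has {H,He,Be,B,C} → Li.
Cell (r6,c3): row 6 has {H,He,Li,C}; column 3 has {H,He,Li,Be,C} → B.
Cell (r6,c6): row 6 has {H,He,Li,B,C}; column 6 has {H,He,Li,B,C} → Be.
Cell (r1,c4): row 1 has {H,Li,Be,B,C}; column 4 has {H,Li,Be,B,C} → He.

He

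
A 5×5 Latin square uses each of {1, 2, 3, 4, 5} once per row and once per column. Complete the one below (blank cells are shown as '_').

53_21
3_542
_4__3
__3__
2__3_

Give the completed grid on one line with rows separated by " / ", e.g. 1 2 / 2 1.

(r1,c3) = 4
(r2,c2) = 1
(r3,c1) = 1
(r3,c3) = 2
(r3,c4) = 5
(r4,c1) = 4
(r4,c4) = 1
(r4,c5) = 5
(r5,c2) = 5
(r5,c3) = 1
(r5,c5) = 4
(r4,c2) = 2

5 3 4 2 1 / 3 1 5 4 2 / 1 4 2 5 3 / 4 2 3 1 5 / 2 5 1 3 4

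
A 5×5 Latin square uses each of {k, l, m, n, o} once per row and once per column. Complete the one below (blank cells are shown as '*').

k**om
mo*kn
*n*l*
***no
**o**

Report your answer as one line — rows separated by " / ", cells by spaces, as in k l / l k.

k l n o m / m o l k n / o n m l k / l m k n o / n k o m l

(r1,c2) = l
(r1,c3) = n
(r2,c3) = l
(r3,c1) = o
(r3,c5) = k
(r4,c1) = l
(r5,c1) = n
(r5,c4) = m
(r5,c5) = l
(r3,c3) = m
(r4,c3) = k
(r5,c2) = k
(r4,c2) = m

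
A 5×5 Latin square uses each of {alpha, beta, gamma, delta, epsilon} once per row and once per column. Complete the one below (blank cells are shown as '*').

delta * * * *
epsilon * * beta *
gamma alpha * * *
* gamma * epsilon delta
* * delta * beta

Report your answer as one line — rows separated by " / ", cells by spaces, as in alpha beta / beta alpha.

At row 2, column 2: row 2 has {beta,epsilon}; column 2 has {alpha,gamma}; that leaves delta.
At row 3, column 4: row 3 has {alpha,gamma}; column 4 has {beta,epsilon}; that leaves delta.
At row 3, column 5: row 3 has {alpha,gamma,delta}; column 5 has {beta,delta}; that leaves epsilon.
At row 5, column 1: row 5 has {beta,delta}; column 1 has {gamma,delta,epsilon}; that leaves alpha.
At row 5, column 2: row 5 has {alpha,beta,delta}; column 2 has {alpha,gamma,delta}; that leaves epsilon.
At row 5, column 4: row 5 has {alpha,beta,delta,epsilon}; column 4 has {beta,delta,epsilon}; that leaves gamma.
At row 1, column 2: row 1 has {delta}; column 2 has {alpha,gamma,delta,epsilon}; that leaves beta.
At row 1, column 4: row 1 has {beta,delta}; column 4 has {beta,gamma,delta,epsilon}; that leaves alpha.
At row 1, column 5: row 1 has {alpha,beta,delta}; column 5 has {beta,delta,epsilon}; that leaves gamma.
At row 2, column 5: row 2 has {beta,delta,epsilon}; column 5 has {beta,gamma,delta,epsilon}; that leaves alpha.
At row 3, column 3: row 3 has {alpha,gamma,delta,epsilon}; column 3 has {delta}; that leaves beta.
At row 4, column 1: row 4 has {gamma,delta,epsilon}; column 1 has {alpha,gamma,delta,epsilon}; that leaves beta.
At row 4, column 3: row 4 has {beta,gamma,delta,epsilon}; column 3 has {beta,delta}; that leaves alpha.
At row 1, column 3: row 1 has {alpha,beta,gamma,delta}; column 3 has {alpha,beta,delta}; that leaves epsilon.
At row 2, column 3: row 2 has {alpha,beta,delta,epsilon}; column 3 has {alpha,beta,delta,epsilon}; that leaves gamma.

delta beta epsilon alpha gamma / epsilon delta gamma beta alpha / gamma alpha beta delta epsilon / beta gamma alpha epsilon delta / alpha epsilon delta gamma beta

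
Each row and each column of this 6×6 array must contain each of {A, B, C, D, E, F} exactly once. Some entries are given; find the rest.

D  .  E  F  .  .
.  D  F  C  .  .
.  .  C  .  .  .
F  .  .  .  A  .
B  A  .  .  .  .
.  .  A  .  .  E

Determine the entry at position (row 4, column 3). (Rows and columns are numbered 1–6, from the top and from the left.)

B

Cell (r5,c3): row 5 has {A,B}; column 3 has {A,C,E,F} → D.
Cell (r5,c4): row 5 has {A,B,D}; column 4 has {C,F} → E.
Cell (r6,c1): row 6 has {A,E}; column 1 has {B,D,F} → C.
Cell (r4,c3): row 4 has {A,F}; column 3 has {A,C,D,E,F} → B.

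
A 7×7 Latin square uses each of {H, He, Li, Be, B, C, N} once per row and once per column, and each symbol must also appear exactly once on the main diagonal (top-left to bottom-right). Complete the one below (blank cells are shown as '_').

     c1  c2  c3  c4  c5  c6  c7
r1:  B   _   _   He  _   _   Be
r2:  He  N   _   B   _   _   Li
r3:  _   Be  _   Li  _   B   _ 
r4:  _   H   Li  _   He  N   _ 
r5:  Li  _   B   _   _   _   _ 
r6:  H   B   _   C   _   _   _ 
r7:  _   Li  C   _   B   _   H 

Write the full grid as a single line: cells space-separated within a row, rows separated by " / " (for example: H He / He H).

B C N He Li H Be / He N H B Be C Li / N Be He Li H B C / C H Li Be He N B / Li He B H C Be N / H B Be C N Li He / Be Li C N B He H

(r1,c2) = C
(r3,c3) = He
(r4,c4) = Be
(r5,c2) = He
(r5,c5) = C
(r5,c7) = N
(r6,c6) = Li
(r6,c7) = He
(r7,c4) = N
(r1,c6) = H
(r3,c7) = C
(r4,c1) = C
(r4,c7) = B
(r5,c4) = H
(r5,c6) = Be
(r7,c1) = Be
(r7,c6) = He
(r1,c3) = N
(r1,c5) = Li
(r2,c6) = C
(r3,c1) = N
(r3,c5) = H
(r6,c3) = Be
(r6,c5) = N
(r2,c3) = H
(r2,c5) = Be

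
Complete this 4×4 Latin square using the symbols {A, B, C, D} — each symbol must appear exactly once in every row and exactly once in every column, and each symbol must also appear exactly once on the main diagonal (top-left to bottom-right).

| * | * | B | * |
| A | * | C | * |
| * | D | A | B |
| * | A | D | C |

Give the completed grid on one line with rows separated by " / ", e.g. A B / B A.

(r1,c1) = D
(r1,c2) = C
(r1,c4) = A
(r2,c2) = B
(r2,c4) = D
(r3,c1) = C
(r4,c1) = B

D C B A / A B C D / C D A B / B A D C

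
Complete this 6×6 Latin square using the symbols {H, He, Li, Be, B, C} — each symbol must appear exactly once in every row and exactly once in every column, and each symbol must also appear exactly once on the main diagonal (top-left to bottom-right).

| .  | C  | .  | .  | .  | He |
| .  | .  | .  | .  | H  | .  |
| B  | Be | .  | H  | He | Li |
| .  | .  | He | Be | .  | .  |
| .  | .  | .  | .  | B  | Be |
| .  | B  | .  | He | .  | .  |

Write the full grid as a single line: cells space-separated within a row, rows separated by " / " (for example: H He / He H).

Li C H B Be He / Be He B Li H C / B Be C H He Li / H Li He Be C B / He H Li C B Be / C B Be He Li H

(r3,c3) = C
(r6,c6) = H
(r1,c1) = Li
(r1,c4) = B
(r1,c5) = Be
(r2,c2) = He
(r1,c3) = H
(r5,c3) = Li
(r5,c4) = C
(r6,c3) = Be
(r2,c3) = B
(r2,c4) = Li
(r2,c6) = C
(r4,c6) = B
(r5,c2) = H
(r6,c1) = C
(r6,c5) = Li
(r2,c1) = Be
(r4,c1) = H
(r4,c2) = Li
(r4,c5) = C
(r5,c1) = He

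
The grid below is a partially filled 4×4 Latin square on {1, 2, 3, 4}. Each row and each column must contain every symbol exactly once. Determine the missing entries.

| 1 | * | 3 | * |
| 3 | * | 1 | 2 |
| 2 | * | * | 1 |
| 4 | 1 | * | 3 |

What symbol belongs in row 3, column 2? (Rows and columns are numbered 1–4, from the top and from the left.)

3

Cell (r1,c4): row 1 has {1,3}; column 4 has {1,2,3} → 4.
Cell (r2,c2): row 2 has {1,2,3}; column 2 has {1} → 4.
Cell (r3,c2): row 3 has {1,2}; column 2 has {1,4} → 3.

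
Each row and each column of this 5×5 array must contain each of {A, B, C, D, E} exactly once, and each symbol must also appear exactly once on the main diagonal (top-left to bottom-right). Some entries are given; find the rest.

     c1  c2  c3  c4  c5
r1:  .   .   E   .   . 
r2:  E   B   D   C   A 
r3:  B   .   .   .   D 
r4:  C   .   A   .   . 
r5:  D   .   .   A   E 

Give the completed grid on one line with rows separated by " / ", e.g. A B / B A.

A D E B C / E B D C A / B A C E D / C E A D B / D C B A E

Cell (r1,c1): row 1 has {E}; column 1 has {B,C,D,E}; the diagonal has {B,E} → A.
Cell (r3,c3): row 3 has {B,D}; column 3 has {A,D,E}; the diagonal has {A,B,E} → C.
Cell (r3,c4): row 3 has {B,C,D}; column 4 has {A,C} → E.
Cell (r4,c4): row 4 has {A,C}; column 4 has {A,C,E}; the diagonal has {A,B,C,E} → D.
Cell (r4,c5): row 4 has {A,C,D}; column 5 has {A,D,E} → B.
Cell (r5,c2): row 5 has {A,D,E}; column 2 has {B} → C.
Cell (r5,c3): row 5 has {A,C,D,E}; column 3 has {A,C,D,E} → B.
Cell (r1,c2): row 1 has {A,E}; column 2 has {B,C} → D.
Cell (r1,c4): row 1 has {A,D,E}; column 4 has {A,C,D,E} → B.
Cell (r1,c5): row 1 has {A,B,D,E}; column 5 has {A,B,D,E} → C.
Cell (r3,c2): row 3 has {B,C,D,E}; column 2 has {B,C,D} → A.
Cell (r4,c2): row 4 has {A,B,C,D}; column 2 has {A,B,C,D} → E.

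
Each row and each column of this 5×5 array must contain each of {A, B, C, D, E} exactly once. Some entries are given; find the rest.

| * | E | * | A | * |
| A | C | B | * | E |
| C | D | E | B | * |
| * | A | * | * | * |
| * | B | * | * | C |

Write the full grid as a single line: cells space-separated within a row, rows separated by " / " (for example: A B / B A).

B E C A D / A C B D E / C D E B A / E A D C B / D B A E C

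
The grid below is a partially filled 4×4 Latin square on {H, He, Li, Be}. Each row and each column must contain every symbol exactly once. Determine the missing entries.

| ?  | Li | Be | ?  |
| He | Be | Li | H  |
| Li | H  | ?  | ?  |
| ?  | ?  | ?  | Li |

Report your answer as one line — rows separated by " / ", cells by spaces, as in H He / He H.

Cell (r1,c1): row 1 has {Li,Be}; column 1 has {He,Li} → H.
Cell (r1,c4): row 1 has {H,Li,Be}; column 4 has {H,Li} → He.
Cell (r3,c3): row 3 has {H,Li}; column 3 has {Li,Be} → He.
Cell (r3,c4): row 3 has {H,He,Li}; column 4 has {H,He,Li} → Be.
Cell (r4,c1): row 4 has {Li}; column 1 has {H,He,Li} → Be.
Cell (r4,c2): row 4 has {Li,Be}; column 2 has {H,Li,Be} → He.
Cell (r4,c3): row 4 has {He,Li,Be}; column 3 has {He,Li,Be} → H.

H Li Be He / He Be Li H / Li H He Be / Be He H Li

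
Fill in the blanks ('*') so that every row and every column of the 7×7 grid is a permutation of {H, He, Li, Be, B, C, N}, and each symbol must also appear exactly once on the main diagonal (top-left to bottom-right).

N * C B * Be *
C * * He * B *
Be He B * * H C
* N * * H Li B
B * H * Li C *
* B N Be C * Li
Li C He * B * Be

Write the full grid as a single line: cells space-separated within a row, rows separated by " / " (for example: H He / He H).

N Li C B He Be H / C H Li He Be B N / Be He B Li N H C / He N Be C H Li B / B Be H N Li C He / H B N Be C He Li / Li C He H B N Be

(r1,c5): row 1 has {Be,B,C,N}; column 5 has {H,Li,B,C}, so it must be He.
(r1,c7): row 1 has {He,Be,B,C,N}; column 7 has {Li,Be,B,C}, so it must be H.
(r2,c2): row 2 has {He,B,C}; column 2 has {He,B,C,N}; the diagonal has {Li,Be,B,N}, so it must be H.
(r2,c7): row 2 has {H,He,B,C}; column 7 has {H,Li,Be,B,C}, so it must be N.
(r3,c5): row 3 has {H,He,Be,B,C}; column 5 has {H,He,Li,B,C}, so it must be N.
(r4,c1): row 4 has {H,Li,B,N}; column 1 has {Li,Be,B,C,N}, so it must be He.
(r4,c3): row 4 has {H,He,Li,B,N}; column 3 has {H,He,B,C,N}, so it must be Be.
(r4,c4): row 4 has {H,He,Li,Be,B,N}; column 4 has {He,Be,B}; the diagonal has {H,Li,Be,B,N}, so it must be C.
(r5,c2): row 5 has {H,Li,B,C}; column 2 has {H,He,B,C,N}, so it must be Be.
(r5,c4): row 5 has {H,Li,Be,B,C}; column 4 has {He,Be,B,C}, so it must be N.
(r5,c7): row 5 has {H,Li,Be,B,C,N}; column 7 has {H,Li,Be,B,C,N}, so it must be He.
(r6,c1): row 6 has {Li,Be,B,C,N}; column 1 has {He,Li,Be,B,C,N}, so it must be H.
(r6,c6): row 6 has {H,Li,Be,B,C,N}; column 6 has {H,Li,Be,B,C}; the diagonal has {H,Li,Be,B,C,N}, so it must be He.
(r7,c4): row 7 has {He,Li,Be,B,C}; column 4 has {He,Be,B,C,N}, so it must be H.
(r7,c6): row 7 has {H,He,Li,Be,B,C}; column 6 has {H,He,Li,Be,B,C}, so it must be N.
(r1,c2): row 1 has {H,He,Be,B,C,N}; column 2 has {H,He,Be,B,C,N}, so it must be Li.
(r2,c3): row 2 has {H,He,B,C,N}; column 3 has {H,He,Be,B,C,N}, so it must be Li.
(r2,c5): row 2 has {H,He,Li,B,C,N}; column 5 has {H,He,Li,B,C,N}, so it must be Be.
(r3,c4): row 3 has {H,He,Be,B,C,N}; column 4 has {H,He,Be,B,C,N}, so it must be Li.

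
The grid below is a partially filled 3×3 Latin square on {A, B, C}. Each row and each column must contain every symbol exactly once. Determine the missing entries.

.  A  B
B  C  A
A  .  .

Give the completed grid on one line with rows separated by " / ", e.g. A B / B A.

C A B / B C A / A B C

Cell (r1,c1): row 1 has {A,B}; column 1 has {A,B} → C.
Cell (r3,c2): row 3 has {A}; column 2 has {A,C} → B.
Cell (r3,c3): row 3 has {A,B}; column 3 has {A,B} → C.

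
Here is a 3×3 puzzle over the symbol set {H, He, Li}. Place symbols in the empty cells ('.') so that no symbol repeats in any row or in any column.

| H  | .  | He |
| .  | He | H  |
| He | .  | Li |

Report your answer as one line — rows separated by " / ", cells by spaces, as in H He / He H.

H Li He / Li He H / He H Li

(r1,c2): row 1 has {H,He}; column 2 has {He}, so it must be Li.
(r2,c1): row 2 has {H,He}; column 1 has {H,He}, so it must be Li.
(r3,c2): row 3 has {He,Li}; column 2 has {He,Li}, so it must be H.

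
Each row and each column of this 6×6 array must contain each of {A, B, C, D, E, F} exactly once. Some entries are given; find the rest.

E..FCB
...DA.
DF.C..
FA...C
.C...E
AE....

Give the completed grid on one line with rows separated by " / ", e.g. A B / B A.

E D A F C B / C B E D A F / D F B C E A / F A D E B C / B C F A D E / A E C B F D

(r1,c2) = D
(r1,c3) = A
(r2,c2) = B
(r2,c6) = F
(r3,c6) = A
(r5,c1) = B
(r5,c4) = A
(r6,c4) = B
(r6,c6) = D
(r2,c1) = C
(r2,c3) = E
(r3,c3) = B
(r3,c5) = E
(r4,c3) = D
(r4,c4) = E
(r4,c5) = B
(r5,c3) = F
(r5,c5) = D
(r6,c3) = C
(r6,c5) = F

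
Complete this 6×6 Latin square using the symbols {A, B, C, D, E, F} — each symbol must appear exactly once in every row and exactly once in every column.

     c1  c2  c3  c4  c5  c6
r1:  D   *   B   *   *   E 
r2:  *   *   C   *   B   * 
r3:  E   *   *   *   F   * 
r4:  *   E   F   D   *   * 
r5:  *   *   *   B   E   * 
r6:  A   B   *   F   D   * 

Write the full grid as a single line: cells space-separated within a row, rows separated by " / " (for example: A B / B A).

At row 2, column 1: row 2 has {B,C}; column 1 has {A,D,E}; that leaves F.
At row 5, column 1: row 5 has {B,E}; column 1 has {A,D,E,F}; that leaves C.
At row 6, column 3: row 6 has {A,B,D,F}; column 3 has {B,C,F}; that leaves E.
At row 6, column 6: row 6 has {A,B,D,E,F}; column 6 has {E}; that leaves C.
At row 4, column 1: row 4 has {D,E,F}; column 1 has {A,C,D,E,F}; that leaves B.
At row 4, column 6: row 4 has {B,D,E,F}; column 6 has {C,E}; that leaves A.
At row 2, column 6: row 2 has {B,C,F}; column 6 has {A,C,E}; that leaves D.
At row 3, column 6: row 3 has {E,F}; column 6 has {A,C,D,E}; that leaves B.
At row 4, column 5: row 4 has {A,B,D,E,F}; column 5 has {B,D,E,F}; that leaves C.
At row 5, column 6: row 5 has {B,C,E}; column 6 has {A,B,C,D,E}; that leaves F.
At row 1, column 5: row 1 has {B,D,E}; column 5 has {B,C,D,E,F}; that leaves A.
At row 2, column 2: row 2 has {B,C,D,F}; column 2 has {B,E}; that leaves A.
At row 2, column 4: row 2 has {A,B,C,D,F}; column 4 has {B,D,F}; that leaves E.
At row 5, column 2: row 5 has {B,C,E,F}; column 2 has {A,B,E}; that leaves D.
At row 5, column 3: row 5 has {B,C,D,E,F}; column 3 has {B,C,E,F}; that leaves A.
At row 1, column 4: row 1 has {A,B,D,E}; column 4 has {B,D,E,F}; that leaves C.
At row 3, column 2: row 3 has {B,E,F}; column 2 has {A,B,D,E}; that leaves C.
At row 3, column 3: row 3 has {B,C,E,F}; column 3 has {A,B,C,E,F}; that leaves D.
At row 3, column 4: row 3 has {B,C,D,E,F}; column 4 has {B,C,D,E,F}; that leaves A.
At row 1, column 2: row 1 has {A,B,C,D,E}; column 2 has {A,B,C,D,E}; that leaves F.

D F B C A E / F A C E B D / E C D A F B / B E F D C A / C D A B E F / A B E F D C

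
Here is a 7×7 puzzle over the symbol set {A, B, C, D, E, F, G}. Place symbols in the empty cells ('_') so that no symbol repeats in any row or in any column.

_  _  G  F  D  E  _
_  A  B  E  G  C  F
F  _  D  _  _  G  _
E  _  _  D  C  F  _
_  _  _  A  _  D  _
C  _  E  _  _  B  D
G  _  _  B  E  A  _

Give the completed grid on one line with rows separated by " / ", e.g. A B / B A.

A C G F D E B / D A B E G C F / F E D C B G A / E B A D C F G / B G C A F D E / C F E G A B D / G D F B E A C

(r2,c1): row 2 has {A,B,C,E,F,G}; column 1 has {C,E,F,G}, so it must be D.
(r3,c4): row 3 has {D,F,G}; column 4 has {A,B,D,E,F}, so it must be C.
(r4,c3): row 4 has {C,D,E,F}; column 3 has {B,D,E,G}, so it must be A.
(r5,c1): row 5 has {A,D}; column 1 has {C,D,E,F,G}, so it must be B.
(r5,c5): row 5 has {A,B,D}; column 5 has {C,D,E,G}, so it must be F.
(r6,c4): row 6 has {B,C,D,E}; column 4 has {A,B,C,D,E,F}, so it must be G.
(r6,c5): row 6 has {B,C,D,E,G}; column 5 has {C,D,E,F,G}, so it must be A.
(r7,c7): row 7 has {A,B,E,G}; column 7 has {D,F}, so it must be C.
(r1,c1): row 1 has {D,E,F,G}; column 1 has {B,C,D,E,F,G}, so it must be A.
(r1,c7): row 1 has {A,D,E,F,G}; column 7 has {C,D,F}, so it must be B.
(r3,c5): row 3 has {C,D,F,G}; column 5 has {A,C,D,E,F,G}, so it must be B.
(r4,c7): row 4 has {A,C,D,E,F}; column 7 has {B,C,D,F}, so it must be G.
(r5,c3): row 5 has {A,B,D,F}; column 3 has {A,B,D,E,G}, so it must be C.
(r5,c7): row 5 has {A,B,C,D,F}; column 7 has {B,C,D,F,G}, so it must be E.
(r6,c2): row 6 has {A,B,C,D,E,G}; column 2 has {A}, so it must be F.
(r7,c2): row 7 has {A,B,C,E,G}; column 2 has {A,F}, so it must be D.
(r7,c3): row 7 has {A,B,C,D,E,G}; column 3 has {A,B,C,D,E,G}, so it must be F.
(r1,c2): row 1 has {A,B,D,E,F,G}; column 2 has {A,D,F}, so it must be C.
(r3,c2): row 3 has {B,C,D,F,G}; column 2 has {A,C,D,F}, so it must be E.
(r3,c7): row 3 has {B,C,D,E,F,G}; column 7 has {B,C,D,E,F,G}, so it must be A.
(r4,c2): row 4 has {A,C,D,E,F,G}; column 2 has {A,C,D,E,F}, so it must be B.
(r5,c2): row 5 has {A,B,C,D,E,F}; column 2 has {A,B,C,D,E,F}, so it must be G.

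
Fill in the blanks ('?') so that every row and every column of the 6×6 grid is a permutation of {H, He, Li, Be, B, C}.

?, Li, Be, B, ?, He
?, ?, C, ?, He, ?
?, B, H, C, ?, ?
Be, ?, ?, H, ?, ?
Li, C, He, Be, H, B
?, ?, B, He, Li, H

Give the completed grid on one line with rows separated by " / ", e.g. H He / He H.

(r1,c5) = C
(r2,c4) = Li
(r2,c6) = Be
(r3,c1) = He
(r3,c5) = Be
(r3,c6) = Li
(r4,c2) = He
(r4,c3) = Li
(r4,c5) = B
(r4,c6) = C
(r6,c1) = C
(r6,c2) = Be
(r1,c1) = H
(r2,c1) = B
(r2,c2) = H

H Li Be B C He / B H C Li He Be / He B H C Be Li / Be He Li H B C / Li C He Be H B / C Be B He Li H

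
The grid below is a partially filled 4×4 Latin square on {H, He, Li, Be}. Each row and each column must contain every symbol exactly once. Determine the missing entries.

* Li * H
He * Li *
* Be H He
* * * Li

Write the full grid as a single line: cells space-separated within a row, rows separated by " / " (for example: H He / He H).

(r1,c1): row 1 has {H,Li}; column 1 has {He}, so it must be Be.
(r1,c3): row 1 has {H,Li,Be}; column 3 has {H,Li}, so it must be He.
(r2,c2): row 2 has {He,Li}; column 2 has {Li,Be}, so it must be H.
(r2,c4): row 2 has {H,He,Li}; column 4 has {H,He,Li}, so it must be Be.
(r3,c1): row 3 has {H,He,Be}; column 1 has {He,Be}, so it must be Li.
(r4,c1): row 4 has {Li}; column 1 has {He,Li,Be}, so it must be H.
(r4,c2): row 4 has {H,Li}; column 2 has {H,Li,Be}, so it must be He.
(r4,c3): row 4 has {H,He,Li}; column 3 has {H,He,Li}, so it must be Be.

Be Li He H / He H Li Be / Li Be H He / H He Be Li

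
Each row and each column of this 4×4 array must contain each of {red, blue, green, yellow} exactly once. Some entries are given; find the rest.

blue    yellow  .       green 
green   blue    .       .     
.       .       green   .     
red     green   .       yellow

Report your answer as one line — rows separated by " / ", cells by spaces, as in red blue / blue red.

blue yellow red green / green blue yellow red / yellow red green blue / red green blue yellow

(r1,c3) = red
(r2,c3) = yellow
(r2,c4) = red
(r3,c1) = yellow
(r3,c2) = red
(r3,c4) = blue
(r4,c3) = blue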